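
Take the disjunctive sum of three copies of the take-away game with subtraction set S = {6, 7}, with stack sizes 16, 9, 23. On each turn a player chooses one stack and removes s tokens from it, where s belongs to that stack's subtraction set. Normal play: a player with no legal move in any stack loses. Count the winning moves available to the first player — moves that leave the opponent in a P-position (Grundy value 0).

All stacks use S = {6, 7}:
G(0) = 0
G(1) = mex{} = 0
G(2) = mex{} = 0
G(3) = mex{} = 0
G(4) = mex{} = 0
G(5) = mex{} = 0
G(6) = mex{0} = 1
G(7) = mex{0,0} = 1
G(8) = mex{0,0} = 1
G(9) = mex{0,0} = 1
G(10) = mex{0,0} = 1
G(11) = mex{0,0} = 1
G(12) = mex{1,0} = 2
G(13) = mex{1,1} = 0
G(14) = mex{1,1} = 0
G(15) = mex{1,1} = 0
G(16) = mex{1,1} = 0
G(17) = mex{1,1} = 0
G(18) = mex{2,1} = 0
G(19) = mex{0,2} = 1
G(20) = mex{0,0} = 1
G(21) = mex{0,0} = 1
G(22) = mex{0,0} = 1
G(23) = mex{0,0} = 1
Stack A: G(16) = 0.
Stack B: G(9) = 1.
Stack C: G(23) = 1.
Combined Grundy value = 0 ⊕ 1 ⊕ 1 = 0.
A winning move leaves total XOR = 0, i.e. changes one component's Grundy value g to g ⊕ X where X is the current total.
Stack A: target g' = 0⊕0 = 0, but every legal move changes the Grundy value (mex property), so 0 moves.
Stack B: target g' = 1⊕0 = 1, but every legal move changes the Grundy value (mex property), so 0 moves.
Stack C: target g' = 1⊕0 = 1, but every legal move changes the Grundy value (mex property), so 0 moves.

0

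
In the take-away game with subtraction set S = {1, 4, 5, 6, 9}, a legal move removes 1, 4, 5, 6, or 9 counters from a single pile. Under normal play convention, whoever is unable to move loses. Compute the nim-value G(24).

2

n :  0  1  2  3  4  5  6  7  8  9 10 11 12 13 14 15 16 17 18 19 20 21 22 23 24
G :  0  1  0  1  2  3  2  3  4  5  0  1  0  1  2  3  2  3  4  5  0  1  0  1  2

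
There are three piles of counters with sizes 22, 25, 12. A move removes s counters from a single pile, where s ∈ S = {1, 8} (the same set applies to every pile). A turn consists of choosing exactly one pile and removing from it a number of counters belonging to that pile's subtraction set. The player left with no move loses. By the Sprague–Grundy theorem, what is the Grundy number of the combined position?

All piles use S = {1, 8}:
n :  0  1  2  3  4  5  6  7  8  9 10 11 12 13 14 15 16 17 18 19 20 21 22 23 24 25
G :  0  1  0  1  0  1  0  1  2  0  1  0  1  0  1  0  1  2  0  1  0  1  0  1  0  1
Pile A: G(22) = 0.
Pile B: G(25) = 1.
Pile C: G(12) = 1.
Combined Grundy value = 0 ⊕ 1 ⊕ 1 = 0.

0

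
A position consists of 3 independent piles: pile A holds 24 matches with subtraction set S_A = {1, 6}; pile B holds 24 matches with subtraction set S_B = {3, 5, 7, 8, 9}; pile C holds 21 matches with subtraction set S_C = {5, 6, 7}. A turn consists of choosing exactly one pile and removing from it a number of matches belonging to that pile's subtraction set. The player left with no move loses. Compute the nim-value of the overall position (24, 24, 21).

0

Pile A, S = {1, 6}:
n :  0  1  2  3  4  5  6  7  8  9 10 11 12 13 14 15 16 17 18 19 20 21 22 23 24
G :  0  1  0  1  0  1  2  0  1  0  1  0  1  2  0  1  0  1  0  1  2  0  1  0  1
G_A(24) = 1.
Pile B, S = {3, 5, 7, 8, 9}:
G(0) = 0
G(1) = mex{} = 0
G(2) = mex{} = 0
G(3) = mex{0} = 1
G(4) = mex{0} = 1
G(5) = mex{0,0} = 1
G(6) = mex{1,0} = 2
G(7) = mex{1,0,0} = 2
G(8) = mex{1,1,0,0} = 2
G(9) = mex{2,1,0,0,0} = 3
G(10) = mex{2,1,1,0,0} = 3
G(11) = mex{2,2,1,1,0} = 3
G(12) = mex{3,2,1,1,1} = 0
G(13) = mex{3,2,2,1,1} = 0
G(14) = mex{3,3,2,2,1} = 0
G(15) = mex{0,3,2,2,2} = 1
G(16) = mex{0,3,3,2,2} = 1
G(17) = mex{0,0,3,3,2} = 1
G(18) = mex{1,0,3,3,3} = 2
G(19) = mex{1,0,0,3,3} = 2
G(20) = mex{1,1,0,0,3} = 2
G(21) = mex{2,1,0,0,0} = 3
G(22) = mex{2,1,1,0,0} = 3
G(23) = mex{2,2,1,1,0} = 3
G(24) = mex{3,2,1,1,1} = 0
G_B(24) = 0.
Pile C, S = {5, 6, 7}:
G(0) = 0
G(1) = mex{} = 0
G(2) = mex{} = 0
G(3) = mex{} = 0
G(4) = mex{} = 0
G(5) = mex{0} = 1
G(6) = mex{0,0} = 1
G(7) = mex{0,0,0} = 1
G(8) = mex{0,0,0} = 1
G(9) = mex{0,0,0} = 1
G(10) = mex{1,0,0} = 2
G(11) = mex{1,1,0} = 2
G(12) = mex{1,1,1} = 0
G(13) = mex{1,1,1} = 0
G(14) = mex{1,1,1} = 0
G(15) = mex{2,1,1} = 0
G(16) = mex{2,2,1} = 0
G(17) = mex{0,2,2} = 1
G(18) = mex{0,0,2} = 1
G(19) = mex{0,0,0} = 1
G(20) = mex{0,0,0} = 1
G(21) = mex{0,0,0} = 1
G_C(21) = 1.
Combined Grundy value = 1 ⊕ 0 ⊕ 1 = 0.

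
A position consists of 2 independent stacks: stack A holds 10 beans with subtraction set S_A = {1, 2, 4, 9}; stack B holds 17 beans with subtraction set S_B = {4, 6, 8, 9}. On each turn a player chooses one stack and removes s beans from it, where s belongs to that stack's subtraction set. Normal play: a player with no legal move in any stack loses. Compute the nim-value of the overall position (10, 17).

5

Stack A, S = {1, 2, 4, 9}:
G(0) = 0
G(1) = mex{0} = 1
G(2) = mex{1,0} = 2
G(3) = mex{2,1} = 0
G(4) = mex{0,2,0} = 1
G(5) = mex{1,0,1} = 2
G(6) = mex{2,1,2} = 0
G(7) = mex{0,2,0} = 1
G(8) = mex{1,0,1} = 2
G(9) = mex{2,1,2,0} = 3
G(10) = mex{3,2,0,1} = 4
G_A(10) = 4.
Stack B, S = {4, 6, 8, 9}:
n :  0  1  2  3  4  5  6  7  8  9 10 11 12 13 14 15 16 17
G :  0  0  0  0  1  1  1  1  2  2  2  2  3  0  0  0  0  1
G_B(17) = 1.
Combined Grundy value = 4 ⊕ 1 = 5.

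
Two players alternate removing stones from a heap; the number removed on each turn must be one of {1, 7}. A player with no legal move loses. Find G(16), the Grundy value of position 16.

G(0) = 0
G(1) = mex{0} = 1
G(2) = mex{1} = 0
G(3) = mex{0} = 1
G(4) = mex{1} = 0
G(5) = mex{0} = 1
G(6) = mex{1} = 0
G(7) = mex{0,0} = 1
G(8) = mex{1,1} = 0
G(9) = mex{0,0} = 1
G(10) = mex{1,1} = 0
G(11) = mex{0,0} = 1
G(12) = mex{1,1} = 0
G(13) = mex{0,0} = 1
G(14) = mex{1,1} = 0
G(15) = mex{0,0} = 1
G(16) = mex{1,1} = 0

0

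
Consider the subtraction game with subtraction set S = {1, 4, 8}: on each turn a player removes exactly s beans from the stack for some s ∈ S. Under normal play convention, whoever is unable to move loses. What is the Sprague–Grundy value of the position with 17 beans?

n :  0  1  2  3  4  5  6  7  8  9 10 11 12 13 14 15 16 17
G :  0  1  0  1  2  0  1  0  1  2  3  2  0  1  0  1  2  0

0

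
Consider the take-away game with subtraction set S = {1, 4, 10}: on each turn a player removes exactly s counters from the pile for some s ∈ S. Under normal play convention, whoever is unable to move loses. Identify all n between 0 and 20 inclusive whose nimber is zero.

0, 2, 5, 7, 13, 16, 18

G(0) = 0
G(1) = mex{0} = 1
G(2) = mex{1} = 0
G(3) = mex{0} = 1
G(4) = mex{1,0} = 2
G(5) = mex{2,1} = 0
G(6) = mex{0,0} = 1
G(7) = mex{1,1} = 0
G(8) = mex{0,2} = 1
G(9) = mex{1,0} = 2
G(10) = mex{2,1,0} = 3
G(11) = mex{3,0,1} = 2
G(12) = mex{2,1,0} = 3
G(13) = mex{3,2,1} = 0
G(14) = mex{0,3,2} = 1
G(15) = mex{1,2,0} = 3
G(16) = mex{3,3,1} = 0
G(17) = mex{0,0,0} = 1
G(18) = mex{1,1,1} = 0
G(19) = mex{0,3,2} = 1
G(20) = mex{1,0,3} = 2
P-positions are exactly the n with G(n) = 0.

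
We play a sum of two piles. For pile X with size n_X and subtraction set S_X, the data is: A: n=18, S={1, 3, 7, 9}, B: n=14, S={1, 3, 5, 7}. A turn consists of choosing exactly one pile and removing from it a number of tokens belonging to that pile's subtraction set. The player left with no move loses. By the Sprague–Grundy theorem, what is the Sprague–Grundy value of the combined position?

0

Pile A, S = {1, 3, 7, 9}:
n :  0  1  2  3  4  5  6  7  8  9 10 11 12 13 14 15 16 17 18
G :  0  1  0  1  0  1  0  1  0  1  0  1  0  1  0  1  0  1  0
G_A(18) = 0.
Pile B, S = {1, 3, 5, 7}:
n :  0  1  2  3  4  5  6  7  8  9 10 11 12 13 14
G :  0  1  0  1  0  1  0  1  0  1  0  1  0  1  0
G_B(14) = 0.
Combined Grundy value = 0 ⊕ 0 = 0.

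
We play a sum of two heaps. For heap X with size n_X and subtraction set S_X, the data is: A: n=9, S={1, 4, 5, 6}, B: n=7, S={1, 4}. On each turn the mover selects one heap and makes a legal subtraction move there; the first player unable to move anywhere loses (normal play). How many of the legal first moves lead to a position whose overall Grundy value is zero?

0

Heap A, S = {1, 4, 5, 6}:
G(0) = 0
G(1) = mex{0} = 1
G(2) = mex{1} = 0
G(3) = mex{0} = 1
G(4) = mex{1,0} = 2
G(5) = mex{2,1,0} = 3
G(6) = mex{3,0,1,0} = 2
G(7) = mex{2,1,0,1} = 3
G(8) = mex{3,2,1,0} = 4
G(9) = mex{4,3,2,1} = 0
G_A(9) = 0.
Heap B, S = {1, 4}:
G(0) = 0
G(1) = mex{0} = 1
G(2) = mex{1} = 0
G(3) = mex{0} = 1
G(4) = mex{1,0} = 2
G(5) = mex{2,1} = 0
G(6) = mex{0,0} = 1
G(7) = mex{1,1} = 0
G_B(7) = 0.
Combined Grundy value = 0 ⊕ 0 = 0.
A winning move leaves total XOR = 0, i.e. changes one component's Grundy value g to g ⊕ X where X is the current total.
Heap A: target g' = 0⊕0 = 0, but every legal move changes the Grundy value (mex property), so 0 moves.
Heap B: target g' = 0⊕0 = 0, but every legal move changes the Grundy value (mex property), so 0 moves.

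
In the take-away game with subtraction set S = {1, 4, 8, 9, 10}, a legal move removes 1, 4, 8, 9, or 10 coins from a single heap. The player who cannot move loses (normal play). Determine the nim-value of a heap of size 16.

2

n :  0  1  2  3  4  5  6  7  8  9 10 11 12 13 14 15 16
G :  0  1  0  1  2  0  1  0  1  2  3  2  3  4  5  3  2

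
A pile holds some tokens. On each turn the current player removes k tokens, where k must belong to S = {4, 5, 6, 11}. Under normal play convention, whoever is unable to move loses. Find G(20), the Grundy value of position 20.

G(0) = 0
G(1) = mex{} = 0
G(2) = mex{} = 0
G(3) = mex{} = 0
G(4) = mex{0} = 1
G(5) = mex{0,0} = 1
G(6) = mex{0,0,0} = 1
G(7) = mex{0,0,0} = 1
G(8) = mex{1,0,0} = 2
G(9) = mex{1,1,0} = 2
G(10) = mex{1,1,1} = 0
G(11) = mex{1,1,1,0} = 2
G(12) = mex{2,1,1,0} = 3
G(13) = mex{2,2,1,0} = 3
G(14) = mex{0,2,2,0} = 1
G(15) = mex{2,0,2,1} = 3
G(16) = mex{3,2,0,1} = 4
G(17) = mex{3,3,2,1} = 0
G(18) = mex{1,3,3,1} = 0
G(19) = mex{3,1,3,2} = 0
G(20) = mex{4,3,1,2} = 0

0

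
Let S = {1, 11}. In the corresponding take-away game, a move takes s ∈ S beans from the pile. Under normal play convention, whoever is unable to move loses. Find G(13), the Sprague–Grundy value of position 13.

G(0) = 0
G(1) = mex{0} = 1
G(2) = mex{1} = 0
G(3) = mex{0} = 1
G(4) = mex{1} = 0
G(5) = mex{0} = 1
G(6) = mex{1} = 0
G(7) = mex{0} = 1
G(8) = mex{1} = 0
G(9) = mex{0} = 1
G(10) = mex{1} = 0
G(11) = mex{0,0} = 1
G(12) = mex{1,1} = 0
G(13) = mex{0,0} = 1

1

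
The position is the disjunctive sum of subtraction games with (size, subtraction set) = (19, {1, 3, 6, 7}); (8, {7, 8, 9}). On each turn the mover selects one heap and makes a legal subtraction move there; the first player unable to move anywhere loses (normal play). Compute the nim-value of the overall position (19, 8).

Heap A, S = {1, 3, 6, 7}:
G(0) = 0
G(1) = mex{0} = 1
G(2) = mex{1} = 0
G(3) = mex{0,0} = 1
G(4) = mex{1,1} = 0
G(5) = mex{0,0} = 1
G(6) = mex{1,1,0} = 2
G(7) = mex{2,0,1,0} = 3
G(8) = mex{3,1,0,1} = 2
G(9) = mex{2,2,1,0} = 3
G(10) = mex{3,3,0,1} = 2
G(11) = mex{2,2,1,0} = 3
G(12) = mex{3,3,2,1} = 0
G(13) = mex{0,2,3,2} = 1
G(14) = mex{1,3,2,3} = 0
G(15) = mex{0,0,3,2} = 1
G(16) = mex{1,1,2,3} = 0
G(17) = mex{0,0,3,2} = 1
G(18) = mex{1,1,0,3} = 2
G(19) = mex{2,0,1,0} = 3
G_A(19) = 3.
Heap B, S = {7, 8, 9}:
G(0) = 0
G(1) = mex{} = 0
G(2) = mex{} = 0
G(3) = mex{} = 0
G(4) = mex{} = 0
G(5) = mex{} = 0
G(6) = mex{} = 0
G(7) = mex{0} = 1
G(8) = mex{0,0} = 1
G_B(8) = 1.
Combined Grundy value = 3 ⊕ 1 = 2.

2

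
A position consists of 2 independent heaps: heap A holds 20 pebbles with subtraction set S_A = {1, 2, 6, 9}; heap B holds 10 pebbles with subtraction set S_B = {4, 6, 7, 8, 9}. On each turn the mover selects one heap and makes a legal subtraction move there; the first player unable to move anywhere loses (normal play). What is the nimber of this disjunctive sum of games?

1

Heap A, S = {1, 2, 6, 9}:
G(0) = 0
G(1) = mex{0} = 1
G(2) = mex{1,0} = 2
G(3) = mex{2,1} = 0
G(4) = mex{0,2} = 1
G(5) = mex{1,0} = 2
G(6) = mex{2,1,0} = 3
G(7) = mex{3,2,1} = 0
G(8) = mex{0,3,2} = 1
G(9) = mex{1,0,0,0} = 2
G(10) = mex{2,1,1,1} = 0
G(11) = mex{0,2,2,2} = 1
G(12) = mex{1,0,3,0} = 2
G(13) = mex{2,1,0,1} = 3
G(14) = mex{3,2,1,2} = 0
G(15) = mex{0,3,2,3} = 1
G(16) = mex{1,0,0,0} = 2
G(17) = mex{2,1,1,1} = 0
G(18) = mex{0,2,2,2} = 1
G(19) = mex{1,0,3,0} = 2
G(20) = mex{2,1,0,1} = 3
G_A(20) = 3.
Heap B, S = {4, 6, 7, 8, 9}:
G(0) = 0
G(1) = mex{} = 0
G(2) = mex{} = 0
G(3) = mex{} = 0
G(4) = mex{0} = 1
G(5) = mex{0} = 1
G(6) = mex{0,0} = 1
G(7) = mex{0,0,0} = 1
G(8) = mex{1,0,0,0} = 2
G(9) = mex{1,0,0,0,0} = 2
G(10) = mex{1,1,0,0,0} = 2
G_B(10) = 2.
Combined Grundy value = 3 ⊕ 2 = 1.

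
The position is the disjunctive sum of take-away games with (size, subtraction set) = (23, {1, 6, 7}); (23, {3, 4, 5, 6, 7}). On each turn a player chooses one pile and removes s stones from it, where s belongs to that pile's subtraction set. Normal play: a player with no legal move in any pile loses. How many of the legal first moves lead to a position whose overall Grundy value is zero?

2

Pile A, S = {1, 6, 7}:
G(0) = 0
G(1) = mex{0} = 1
G(2) = mex{1} = 0
G(3) = mex{0} = 1
G(4) = mex{1} = 0
G(5) = mex{0} = 1
G(6) = mex{1,0} = 2
G(7) = mex{2,1,0} = 3
G(8) = mex{3,0,1} = 2
G(9) = mex{2,1,0} = 3
G(10) = mex{3,0,1} = 2
G(11) = mex{2,1,0} = 3
G(12) = mex{3,2,1} = 0
G(13) = mex{0,3,2} = 1
G(14) = mex{1,2,3} = 0
G(15) = mex{0,3,2} = 1
G(16) = mex{1,2,3} = 0
G(17) = mex{0,3,2} = 1
G(18) = mex{1,0,3} = 2
G(19) = mex{2,1,0} = 3
G(20) = mex{3,0,1} = 2
G(21) = mex{2,1,0} = 3
G(22) = mex{3,0,1} = 2
G(23) = mex{2,1,0} = 3
G_A(23) = 3.
Pile B, S = {3, 4, 5, 6, 7}:
G(0) = 0
G(1) = mex{} = 0
G(2) = mex{} = 0
G(3) = mex{0} = 1
G(4) = mex{0,0} = 1
G(5) = mex{0,0,0} = 1
G(6) = mex{1,0,0,0} = 2
G(7) = mex{1,1,0,0,0} = 2
G(8) = mex{1,1,1,0,0} = 2
G(9) = mex{2,1,1,1,0} = 3
G(10) = mex{2,2,1,1,1} = 0
G(11) = mex{2,2,2,1,1} = 0
G(12) = mex{3,2,2,2,1} = 0
G(13) = mex{0,3,2,2,2} = 1
G(14) = mex{0,0,3,2,2} = 1
G(15) = mex{0,0,0,3,2} = 1
G(16) = mex{1,0,0,0,3} = 2
G(17) = mex{1,1,0,0,0} = 2
G(18) = mex{1,1,1,0,0} = 2
G(19) = mex{2,1,1,1,0} = 3
G(20) = mex{2,2,1,1,1} = 0
G(21) = mex{2,2,2,1,1} = 0
G(22) = mex{3,2,2,2,1} = 0
G(23) = mex{0,3,2,2,2} = 1
G_B(23) = 1.
Combined Grundy value = 3 ⊕ 1 = 2.
A winning move leaves total XOR = 0, i.e. changes one component's Grundy value g to g ⊕ X where X is the current total.
Pile A: need g' = 3⊕2 = 1. Options: 23−1→G=2, 23−6→G=1, 23−7→G=0. Hits: 1.
Pile B: need g' = 1⊕2 = 3. Options: 23−3→G=0, 23−4→G=3, 23−5→G=2, 23−6→G=2, 23−7→G=2. Hits: 1.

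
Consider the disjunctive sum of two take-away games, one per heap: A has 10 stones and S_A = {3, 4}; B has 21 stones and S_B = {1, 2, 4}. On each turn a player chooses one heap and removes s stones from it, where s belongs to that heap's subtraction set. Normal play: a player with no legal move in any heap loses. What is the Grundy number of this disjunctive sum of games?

1

Heap A, S = {3, 4}:
n :  0  1  2  3  4  5  6  7  8  9 10
G :  0  0  0  1  1  1  2  0  0  0  1
G_A(10) = 1.
Heap B, S = {1, 2, 4}:
G(0) = 0
G(1) = mex{0} = 1
G(2) = mex{1,0} = 2
G(3) = mex{2,1} = 0
G(4) = mex{0,2,0} = 1
G(5) = mex{1,0,1} = 2
G(6) = mex{2,1,2} = 0
G(7) = mex{0,2,0} = 1
G(8) = mex{1,0,1} = 2
G(9) = mex{2,1,2} = 0
G(10) = mex{0,2,0} = 1
G(11) = mex{1,0,1} = 2
G(12) = mex{2,1,2} = 0
G(13) = mex{0,2,0} = 1
G(14) = mex{1,0,1} = 2
G(15) = mex{2,1,2} = 0
G(16) = mex{0,2,0} = 1
G(17) = mex{1,0,1} = 2
G(18) = mex{2,1,2} = 0
G(19) = mex{0,2,0} = 1
G(20) = mex{1,0,1} = 2
G(21) = mex{2,1,2} = 0
G_B(21) = 0.
Combined Grundy value = 1 ⊕ 0 = 1.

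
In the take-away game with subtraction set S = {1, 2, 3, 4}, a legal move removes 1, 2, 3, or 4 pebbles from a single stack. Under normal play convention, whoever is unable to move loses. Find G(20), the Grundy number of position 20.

n :  0  1  2  3  4  5  6  7  8  9 10 11 12 13 14 15 16 17 18 19 20
G :  0  1  2  3  4  0  1  2  3  4  0  1  2  3  4  0  1  2  3  4  0

0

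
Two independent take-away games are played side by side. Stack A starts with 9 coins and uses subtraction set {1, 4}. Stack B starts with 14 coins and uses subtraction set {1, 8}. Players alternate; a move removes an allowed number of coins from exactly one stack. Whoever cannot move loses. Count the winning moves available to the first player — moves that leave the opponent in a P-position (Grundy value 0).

1

Stack A, S = {1, 4}:
G(0) = 0
G(1) = mex{0} = 1
G(2) = mex{1} = 0
G(3) = mex{0} = 1
G(4) = mex{1,0} = 2
G(5) = mex{2,1} = 0
G(6) = mex{0,0} = 1
G(7) = mex{1,1} = 0
G(8) = mex{0,2} = 1
G(9) = mex{1,0} = 2
G_A(9) = 2.
Stack B, S = {1, 8}:
n :  0  1  2  3  4  5  6  7  8  9 10 11 12 13 14
G :  0  1  0  1  0  1  0  1  2  0  1  0  1  0  1
G_B(14) = 1.
Combined Grundy value = 2 ⊕ 1 = 3.
A winning move leaves total XOR = 0, i.e. changes one component's Grundy value g to g ⊕ X where X is the current total.
Stack A: need g' = 2⊕3 = 1. Options: 9−1→G=1, 9−4→G=0. Hits: 1.
Stack B: need g' = 1⊕3 = 2. Options: 14−1→G=0, 14−8→G=0. Hits: 0.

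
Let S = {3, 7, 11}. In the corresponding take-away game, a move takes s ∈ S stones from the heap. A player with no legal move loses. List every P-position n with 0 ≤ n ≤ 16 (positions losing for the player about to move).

0, 1, 2, 6, 10, 14, 15, 16

n :  0  1  2  3  4  5  6  7  8  9 10 11 12 13 14 15 16
G :  0  0  0  1  1  1  0  2  2  1  0  3  2  1  0  0  0
P-positions are exactly the n with G(n) = 0.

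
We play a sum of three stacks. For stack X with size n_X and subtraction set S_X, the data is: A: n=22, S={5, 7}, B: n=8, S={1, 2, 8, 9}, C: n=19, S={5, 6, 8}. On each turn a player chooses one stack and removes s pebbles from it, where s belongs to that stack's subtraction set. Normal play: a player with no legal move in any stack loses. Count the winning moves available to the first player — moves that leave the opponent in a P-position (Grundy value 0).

Stack A, S = {5, 7}:
G(0) = 0
G(1) = mex{} = 0
G(2) = mex{} = 0
G(3) = mex{} = 0
G(4) = mex{} = 0
G(5) = mex{0} = 1
G(6) = mex{0} = 1
G(7) = mex{0,0} = 1
G(8) = mex{0,0} = 1
G(9) = mex{0,0} = 1
G(10) = mex{1,0} = 2
G(11) = mex{1,0} = 2
G(12) = mex{1,1} = 0
G(13) = mex{1,1} = 0
G(14) = mex{1,1} = 0
G(15) = mex{2,1} = 0
G(16) = mex{2,1} = 0
G(17) = mex{0,2} = 1
G(18) = mex{0,2} = 1
G(19) = mex{0,0} = 1
G(20) = mex{0,0} = 1
G(21) = mex{0,0} = 1
G(22) = mex{1,0} = 2
G_A(22) = 2.
Stack B, S = {1, 2, 8, 9}:
n : 0 1 2 3 4 5 6 7 8
G : 0 1 2 0 1 2 0 1 2
G_B(8) = 2.
Stack C, S = {5, 6, 8}:
n :  0  1  2  3  4  5  6  7  8  9 10 11 12 13 14 15 16 17 18 19
G :  0  0  0  0  0  1  1  1  1  1  2  2  2  0  0  0  0  0  1  1
G_C(19) = 1.
Combined Grundy value = 2 ⊕ 2 ⊕ 1 = 1.
A winning move leaves total XOR = 0, i.e. changes one component's Grundy value g to g ⊕ X where X is the current total.
Stack A: need g' = 2⊕1 = 3. Options: 22−5→G=1, 22−7→G=0. Hits: 0.
Stack B: need g' = 2⊕1 = 3. Options: 8−1→G=1, 8−2→G=0, 8−8→G=0. Hits: 0.
Stack C: need g' = 1⊕1 = 0. Options: 19−5→G=0, 19−6→G=0, 19−8→G=2. Hits: 2.

2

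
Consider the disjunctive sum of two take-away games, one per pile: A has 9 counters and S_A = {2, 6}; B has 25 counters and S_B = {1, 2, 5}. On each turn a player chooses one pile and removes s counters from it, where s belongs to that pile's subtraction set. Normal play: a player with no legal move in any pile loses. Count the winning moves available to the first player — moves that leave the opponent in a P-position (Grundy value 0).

Pile A, S = {2, 6}:
G(0) = 0
G(1) = mex{} = 0
G(2) = mex{0} = 1
G(3) = mex{0} = 1
G(4) = mex{1} = 0
G(5) = mex{1} = 0
G(6) = mex{0,0} = 1
G(7) = mex{0,0} = 1
G(8) = mex{1,1} = 0
G(9) = mex{1,1} = 0
G_A(9) = 0.
Pile B, S = {1, 2, 5}:
n :  0  1  2  3  4  5  6  7  8  9 10 11 12 13 14 15 16 17 18 19 20 21 22 23 24 25
G :  0  1  2  0  1  2  0  1  2  0  1  2  0  1  2  0  1  2  0  1  2  0  1  2  0  1
G_B(25) = 1.
Combined Grundy value = 0 ⊕ 1 = 1.
A winning move leaves total XOR = 0, i.e. changes one component's Grundy value g to g ⊕ X where X is the current total.
Pile A: need g' = 0⊕1 = 1. Options: 9−2→G=1, 9−6→G=1. Hits: 2.
Pile B: need g' = 1⊕1 = 0. Options: 25−1→G=0, 25−2→G=2, 25−5→G=2. Hits: 1.

3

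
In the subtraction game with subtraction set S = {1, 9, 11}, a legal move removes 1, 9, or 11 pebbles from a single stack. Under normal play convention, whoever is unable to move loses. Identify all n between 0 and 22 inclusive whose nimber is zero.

n :  0  1  2  3  4  5  6  7  8  9 10 11 12 13 14 15 16 17 18 19 20 21 22
G :  0  1  0  1  0  1  0  1  0  1  0  1  0  1  0  1  0  1  0  1  0  1  0
P-positions are exactly the n with G(n) = 0.

0, 2, 4, 6, 8, 10, 12, 14, 16, 18, 20, 22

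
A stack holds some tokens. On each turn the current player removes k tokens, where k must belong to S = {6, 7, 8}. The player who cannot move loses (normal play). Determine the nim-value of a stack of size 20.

1

n :  0  1  2  3  4  5  6  7  8  9 10 11 12 13 14 15 16 17 18 19 20
G :  0  0  0  0  0  0  1  1  1  1  1  1  2  2  0  0  0  0  0  0  1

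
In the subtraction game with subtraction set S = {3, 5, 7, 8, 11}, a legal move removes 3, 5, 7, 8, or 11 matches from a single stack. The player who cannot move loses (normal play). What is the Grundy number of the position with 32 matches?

1

n :  0  1  2  3  4  5  6  7  8  9 10 11 12 13 14 15 16 17 18 19 20 21 22 23 24 25 26 27 28 29 30 31 32
G :  0  0  0  1  1  1  2  2  2  3  3  3  4  4  0  0  0  1  1  1  2  2  2  3  3  3  4  4  0  0  0  1  1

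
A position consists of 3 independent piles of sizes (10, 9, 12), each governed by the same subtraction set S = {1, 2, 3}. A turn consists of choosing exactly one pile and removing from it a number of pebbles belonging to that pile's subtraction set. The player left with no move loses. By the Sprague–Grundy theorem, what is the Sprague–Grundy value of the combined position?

3

All piles use S = {1, 2, 3}:
n :  0  1  2  3  4  5  6  7  8  9 10 11 12
G :  0  1  2  3  0  1  2  3  0  1  2  3  0
Pile A: G(10) = 2.
Pile B: G(9) = 1.
Pile C: G(12) = 0.
Combined Grundy value = 2 ⊕ 1 ⊕ 0 = 3.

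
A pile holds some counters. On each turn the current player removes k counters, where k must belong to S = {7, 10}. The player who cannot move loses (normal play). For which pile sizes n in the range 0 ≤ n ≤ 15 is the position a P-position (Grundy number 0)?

0, 1, 2, 3, 4, 5, 6

G(0) = 0
G(1) = mex{} = 0
G(2) = mex{} = 0
G(3) = mex{} = 0
G(4) = mex{} = 0
G(5) = mex{} = 0
G(6) = mex{} = 0
G(7) = mex{0} = 1
G(8) = mex{0} = 1
G(9) = mex{0} = 1
G(10) = mex{0,0} = 1
G(11) = mex{0,0} = 1
G(12) = mex{0,0} = 1
G(13) = mex{0,0} = 1
G(14) = mex{1,0} = 2
G(15) = mex{1,0} = 2
P-positions are exactly the n with G(n) = 0.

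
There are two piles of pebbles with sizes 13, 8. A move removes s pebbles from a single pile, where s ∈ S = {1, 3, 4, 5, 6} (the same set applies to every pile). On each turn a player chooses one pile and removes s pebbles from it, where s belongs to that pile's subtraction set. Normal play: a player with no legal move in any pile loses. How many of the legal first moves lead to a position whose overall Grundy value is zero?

2

All piles use S = {1, 3, 4, 5, 6}:
n :  0  1  2  3  4  5  6  7  8  9 10 11 12 13
G :  0  1  0  1  2  3  2  3  4  0  1  0  1  2
Pile A: G(13) = 2.
Pile B: G(8) = 4.
Combined Grundy value = 2 ⊕ 4 = 6.
A winning move leaves total XOR = 0, i.e. changes one component's Grundy value g to g ⊕ X where X is the current total.
Pile A: need g' = 2⊕6 = 4. Options: 13−1→G=1, 13−3→G=1, 13−4→G=0, 13−5→G=4, 13−6→G=3. Hits: 1.
Pile B: need g' = 4⊕6 = 2. Options: 8−1→G=3, 8−3→G=3, 8−4→G=2, 8−5→G=1, 8−6→G=0. Hits: 1.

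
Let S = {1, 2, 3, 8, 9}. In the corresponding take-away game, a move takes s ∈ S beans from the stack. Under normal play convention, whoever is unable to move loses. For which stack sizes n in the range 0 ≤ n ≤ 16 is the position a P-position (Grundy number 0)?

0, 4, 10, 14

G(0) = 0
G(1) = mex{0} = 1
G(2) = mex{1,0} = 2
G(3) = mex{2,1,0} = 3
G(4) = mex{3,2,1} = 0
G(5) = mex{0,3,2} = 1
G(6) = mex{1,0,3} = 2
G(7) = mex{2,1,0} = 3
G(8) = mex{3,2,1,0} = 4
G(9) = mex{4,3,2,1,0} = 5
G(10) = mex{5,4,3,2,1} = 0
G(11) = mex{0,5,4,3,2} = 1
G(12) = mex{1,0,5,0,3} = 2
G(13) = mex{2,1,0,1,0} = 3
G(14) = mex{3,2,1,2,1} = 0
G(15) = mex{0,3,2,3,2} = 1
G(16) = mex{1,0,3,4,3} = 2
P-positions are exactly the n with G(n) = 0.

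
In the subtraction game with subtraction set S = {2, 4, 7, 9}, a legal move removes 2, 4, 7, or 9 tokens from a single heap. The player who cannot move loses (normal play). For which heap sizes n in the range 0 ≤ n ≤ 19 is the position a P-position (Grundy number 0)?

0, 1, 6, 11, 12, 17

G(0) = 0
G(1) = mex{} = 0
G(2) = mex{0} = 1
G(3) = mex{0} = 1
G(4) = mex{1,0} = 2
G(5) = mex{1,0} = 2
G(6) = mex{2,1} = 0
G(7) = mex{2,1,0} = 3
G(8) = mex{0,2,0} = 1
G(9) = mex{3,2,1,0} = 4
G(10) = mex{1,0,1,0} = 2
G(11) = mex{4,3,2,1} = 0
G(12) = mex{2,1,2,1} = 0
G(13) = mex{0,4,0,2} = 1
G(14) = mex{0,2,3,2} = 1
G(15) = mex{1,0,1,0} = 2
G(16) = mex{1,0,4,3} = 2
G(17) = mex{2,1,2,1} = 0
G(18) = mex{2,1,0,4} = 3
G(19) = mex{0,2,0,2} = 1
P-positions are exactly the n with G(n) = 0.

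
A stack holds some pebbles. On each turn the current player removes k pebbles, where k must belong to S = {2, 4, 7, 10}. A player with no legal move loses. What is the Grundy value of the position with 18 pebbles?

n :  0  1  2  3  4  5  6  7  8  9 10 11 12 13 14 15 16 17 18
G :  0  0  1  1  2  2  0  3  1  0  2  1  0  2  1  0  2  1  0

0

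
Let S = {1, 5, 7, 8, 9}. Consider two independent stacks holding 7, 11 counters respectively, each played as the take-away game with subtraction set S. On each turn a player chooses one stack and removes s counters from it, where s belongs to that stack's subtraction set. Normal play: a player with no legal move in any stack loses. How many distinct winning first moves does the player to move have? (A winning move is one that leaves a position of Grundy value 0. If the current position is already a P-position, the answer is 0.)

All stacks use S = {1, 5, 7, 8, 9}:
G(0) = 0
G(1) = mex{0} = 1
G(2) = mex{1} = 0
G(3) = mex{0} = 1
G(4) = mex{1} = 0
G(5) = mex{0,0} = 1
G(6) = mex{1,1} = 0
G(7) = mex{0,0,0} = 1
G(8) = mex{1,1,1,0} = 2
G(9) = mex{2,0,0,1,0} = 3
G(10) = mex{3,1,1,0,1} = 2
G(11) = mex{2,0,0,1,0} = 3
Stack A: G(7) = 1.
Stack B: G(11) = 3.
Combined Grundy value = 1 ⊕ 3 = 2.
A winning move leaves total XOR = 0, i.e. changes one component's Grundy value g to g ⊕ X where X is the current total.
Stack A: need g' = 1⊕2 = 3. Options: 7−1→G=0, 7−5→G=0, 7−7→G=0. Hits: 0.
Stack B: need g' = 3⊕2 = 1. Options: 11−1→G=2, 11−5→G=0, 11−7→G=0, 11−8→G=1, 11−9→G=0. Hits: 1.

1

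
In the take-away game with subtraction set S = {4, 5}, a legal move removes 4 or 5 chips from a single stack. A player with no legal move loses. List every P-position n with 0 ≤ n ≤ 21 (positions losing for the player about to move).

n :  0  1  2  3  4  5  6  7  8  9 10 11 12 13 14 15 16 17 18 19 20 21
G :  0  0  0  0  1  1  1  1  2  0  0  0  0  1  1  1  1  2  0  0  0  0
P-positions are exactly the n with G(n) = 0.

0, 1, 2, 3, 9, 10, 11, 12, 18, 19, 20, 21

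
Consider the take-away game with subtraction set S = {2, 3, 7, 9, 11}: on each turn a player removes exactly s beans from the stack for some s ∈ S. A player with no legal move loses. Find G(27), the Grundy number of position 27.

G(0) = 0
G(1) = mex{} = 0
G(2) = mex{0} = 1
G(3) = mex{0,0} = 1
G(4) = mex{1,0} = 2
G(5) = mex{1,1} = 0
G(6) = mex{2,1} = 0
G(7) = mex{0,2,0} = 1
G(8) = mex{0,0,0} = 1
G(9) = mex{1,0,1,0} = 2
G(10) = mex{1,1,1,0} = 2
G(11) = mex{2,1,2,1,0} = 3
G(12) = mex{2,2,0,1,0} = 3
G(13) = mex{3,2,0,2,1} = 4
G(14) = mex{3,3,1,0,1} = 2
G(15) = mex{4,3,1,0,2} = 5
G(16) = mex{2,4,2,1,0} = 3
G(17) = mex{5,2,2,1,0} = 3
G(18) = mex{3,5,3,2,1} = 0
G(19) = mex{3,3,3,2,1} = 0
G(20) = mex{0,3,4,3,2} = 1
G(21) = mex{0,0,2,3,2} = 1
G(22) = mex{1,0,5,4,3} = 2
G(23) = mex{1,1,3,2,3} = 0
G(24) = mex{2,1,3,5,4} = 0
G(25) = mex{0,2,0,3,2} = 1
G(26) = mex{0,0,0,3,5} = 1
G(27) = mex{1,0,1,0,3} = 2

2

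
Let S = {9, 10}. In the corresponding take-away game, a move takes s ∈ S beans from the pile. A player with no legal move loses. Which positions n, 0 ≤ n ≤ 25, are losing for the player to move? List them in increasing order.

n :  0  1  2  3  4  5  6  7  8  9 10 11 12 13 14 15 16 17 18 19 20 21 22 23 24 25
G :  0  0  0  0  0  0  0  0  0  1  1  1  1  1  1  1  1  1  2  0  0  0  0  0  0  0
P-positions are exactly the n with G(n) = 0.

0, 1, 2, 3, 4, 5, 6, 7, 8, 19, 20, 21, 22, 23, 24, 25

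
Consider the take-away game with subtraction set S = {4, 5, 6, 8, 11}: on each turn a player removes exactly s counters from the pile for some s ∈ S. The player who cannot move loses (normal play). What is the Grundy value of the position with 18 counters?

0

G(0) = 0
G(1) = mex{} = 0
G(2) = mex{} = 0
G(3) = mex{} = 0
G(4) = mex{0} = 1
G(5) = mex{0,0} = 1
G(6) = mex{0,0,0} = 1
G(7) = mex{0,0,0} = 1
G(8) = mex{1,0,0,0} = 2
G(9) = mex{1,1,0,0} = 2
G(10) = mex{1,1,1,0} = 2
G(11) = mex{1,1,1,0,0} = 2
G(12) = mex{2,1,1,1,0} = 3
G(13) = mex{2,2,1,1,0} = 3
G(14) = mex{2,2,2,1,0} = 3
G(15) = mex{2,2,2,1,1} = 0
G(16) = mex{3,2,2,2,1} = 0
G(17) = mex{3,3,2,2,1} = 0
G(18) = mex{3,3,3,2,1} = 0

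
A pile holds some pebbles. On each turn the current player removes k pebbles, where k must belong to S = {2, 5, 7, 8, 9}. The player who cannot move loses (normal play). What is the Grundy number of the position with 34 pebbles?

1

n :  0  1  2  3  4  5  6  7  8  9 10 11 12 13 14 15 16 17 18 19 20 21 22 23 24 25 26 27 28 29 30 31 32 33 34
G :  0  0  1  1  0  2  1  3  2  2  3  3  4  4  0  0  1  1  0  2  1  3  2  2  3  3  4  4  0  0  1  1  0  2  1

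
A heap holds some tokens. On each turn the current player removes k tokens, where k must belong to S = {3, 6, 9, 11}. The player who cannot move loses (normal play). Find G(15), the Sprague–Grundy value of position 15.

n :  0  1  2  3  4  5  6  7  8  9 10 11 12 13 14 15
G :  0  0  0  1  1  1  2  2  2  3  3  3  4  4  0  0

0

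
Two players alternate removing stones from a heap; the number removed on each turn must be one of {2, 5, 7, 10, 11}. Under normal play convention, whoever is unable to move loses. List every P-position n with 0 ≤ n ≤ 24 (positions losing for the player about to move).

n :  0  1  2  3  4  5  6  7  8  9 10 11 12 13 14 15 16 17 18 19 20 21 22 23 24
G :  0  0  1  1  0  2  1  3  2  2  3  3  4  0  5  1  0  0  1  1  4  2  2  3  3
P-positions are exactly the n with G(n) = 0.

0, 1, 4, 13, 16, 17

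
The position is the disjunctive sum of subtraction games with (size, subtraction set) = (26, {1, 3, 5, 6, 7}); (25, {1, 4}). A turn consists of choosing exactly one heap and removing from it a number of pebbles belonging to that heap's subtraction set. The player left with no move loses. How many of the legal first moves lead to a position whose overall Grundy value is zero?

0

Heap A, S = {1, 3, 5, 6, 7}:
n :  0  1  2  3  4  5  6  7  8  9 10 11 12 13 14 15 16 17 18 19 20 21 22 23 24 25 26
G :  0  1  0  1  0  1  2  3  2  3  2  3  0  1  0  1  0  1  2  3  2  3  2  3  0  1  0
G_A(26) = 0.
Heap B, S = {1, 4}:
G(0) = 0
G(1) = mex{0} = 1
G(2) = mex{1} = 0
G(3) = mex{0} = 1
G(4) = mex{1,0} = 2
G(5) = mex{2,1} = 0
G(6) = mex{0,0} = 1
G(7) = mex{1,1} = 0
G(8) = mex{0,2} = 1
G(9) = mex{1,0} = 2
G(10) = mex{2,1} = 0
G(11) = mex{0,0} = 1
G(12) = mex{1,1} = 0
G(13) = mex{0,2} = 1
G(14) = mex{1,0} = 2
G(15) = mex{2,1} = 0
G(16) = mex{0,0} = 1
G(17) = mex{1,1} = 0
G(18) = mex{0,2} = 1
G(19) = mex{1,0} = 2
G(20) = mex{2,1} = 0
G(21) = mex{0,0} = 1
G(22) = mex{1,1} = 0
G(23) = mex{0,2} = 1
G(24) = mex{1,0} = 2
G(25) = mex{2,1} = 0
G_B(25) = 0.
Combined Grundy value = 0 ⊕ 0 = 0.
A winning move leaves total XOR = 0, i.e. changes one component's Grundy value g to g ⊕ X where X is the current total.
Heap A: target g' = 0⊕0 = 0, but every legal move changes the Grundy value (mex property), so 0 moves.
Heap B: target g' = 0⊕0 = 0, but every legal move changes the Grundy value (mex property), so 0 moves.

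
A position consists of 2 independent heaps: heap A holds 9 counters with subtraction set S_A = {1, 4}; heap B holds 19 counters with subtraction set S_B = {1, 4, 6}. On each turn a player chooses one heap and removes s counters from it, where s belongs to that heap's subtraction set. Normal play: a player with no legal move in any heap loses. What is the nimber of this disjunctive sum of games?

0

Heap A, S = {1, 4}:
G(0) = 0
G(1) = mex{0} = 1
G(2) = mex{1} = 0
G(3) = mex{0} = 1
G(4) = mex{1,0} = 2
G(5) = mex{2,1} = 0
G(6) = mex{0,0} = 1
G(7) = mex{1,1} = 0
G(8) = mex{0,2} = 1
G(9) = mex{1,0} = 2
G_A(9) = 2.
Heap B, S = {1, 4, 6}:
n :  0  1  2  3  4  5  6  7  8  9 10 11 12 13 14 15 16 17 18 19
G :  0  1  0  1  2  0  1  0  1  2  0  1  0  1  2  0  1  0  1  2
G_B(19) = 2.
Combined Grundy value = 2 ⊕ 2 = 0.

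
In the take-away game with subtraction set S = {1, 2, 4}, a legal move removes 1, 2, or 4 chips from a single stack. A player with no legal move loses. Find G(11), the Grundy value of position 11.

n :  0  1  2  3  4  5  6  7  8  9 10 11
G :  0  1  2  0  1  2  0  1  2  0  1  2

2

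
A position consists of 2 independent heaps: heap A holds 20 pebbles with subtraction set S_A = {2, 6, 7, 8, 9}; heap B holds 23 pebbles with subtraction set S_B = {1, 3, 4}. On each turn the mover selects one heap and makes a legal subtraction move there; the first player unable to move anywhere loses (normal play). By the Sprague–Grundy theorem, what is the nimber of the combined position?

0

Heap A, S = {2, 6, 7, 8, 9}:
n :  0  1  2  3  4  5  6  7  8  9 10 11 12 13 14 15 16 17 18 19 20
G :  0  0  1  1  0  0  1  1  2  2  3  3  2  2  3  0  0  1  1  0  0
G_A(20) = 0.
Heap B, S = {1, 3, 4}:
n :  0  1  2  3  4  5  6  7  8  9 10 11 12 13 14 15 16 17 18 19 20 21 22 23
G :  0  1  0  1  2  3  2  0  1  0  1  2  3  2  0  1  0  1  2  3  2  0  1  0
G_B(23) = 0.
Combined Grundy value = 0 ⊕ 0 = 0.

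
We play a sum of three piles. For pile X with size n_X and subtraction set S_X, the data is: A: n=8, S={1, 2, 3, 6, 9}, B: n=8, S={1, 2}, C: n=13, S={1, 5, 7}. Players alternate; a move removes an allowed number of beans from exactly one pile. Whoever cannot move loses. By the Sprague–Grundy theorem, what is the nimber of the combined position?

3

Pile A, S = {1, 2, 3, 6, 9}:
n : 0 1 2 3 4 5 6 7 8
G : 0 1 2 3 0 1 2 3 0
G_A(8) = 0.
Pile B, S = {1, 2}:
G(0) = 0
G(1) = mex{0} = 1
G(2) = mex{1,0} = 2
G(3) = mex{2,1} = 0
G(4) = mex{0,2} = 1
G(5) = mex{1,0} = 2
G(6) = mex{2,1} = 0
G(7) = mex{0,2} = 1
G(8) = mex{1,0} = 2
G_B(8) = 2.
Pile C, S = {1, 5, 7}:
G(0) = 0
G(1) = mex{0} = 1
G(2) = mex{1} = 0
G(3) = mex{0} = 1
G(4) = mex{1} = 0
G(5) = mex{0,0} = 1
G(6) = mex{1,1} = 0
G(7) = mex{0,0,0} = 1
G(8) = mex{1,1,1} = 0
G(9) = mex{0,0,0} = 1
G(10) = mex{1,1,1} = 0
G(11) = mex{0,0,0} = 1
G(12) = mex{1,1,1} = 0
G(13) = mex{0,0,0} = 1
G_C(13) = 1.
Combined Grundy value = 0 ⊕ 2 ⊕ 1 = 3.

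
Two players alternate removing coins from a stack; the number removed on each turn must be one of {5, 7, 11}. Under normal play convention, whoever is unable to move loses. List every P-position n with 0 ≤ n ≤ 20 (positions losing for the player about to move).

0, 1, 2, 3, 4, 16, 17, 18, 19, 20

G(0) = 0
G(1) = mex{} = 0
G(2) = mex{} = 0
G(3) = mex{} = 0
G(4) = mex{} = 0
G(5) = mex{0} = 1
G(6) = mex{0} = 1
G(7) = mex{0,0} = 1
G(8) = mex{0,0} = 1
G(9) = mex{0,0} = 1
G(10) = mex{1,0} = 2
G(11) = mex{1,0,0} = 2
G(12) = mex{1,1,0} = 2
G(13) = mex{1,1,0} = 2
G(14) = mex{1,1,0} = 2
G(15) = mex{2,1,0} = 3
G(16) = mex{2,1,1} = 0
G(17) = mex{2,2,1} = 0
G(18) = mex{2,2,1} = 0
G(19) = mex{2,2,1} = 0
G(20) = mex{3,2,1} = 0
P-positions are exactly the n with G(n) = 0.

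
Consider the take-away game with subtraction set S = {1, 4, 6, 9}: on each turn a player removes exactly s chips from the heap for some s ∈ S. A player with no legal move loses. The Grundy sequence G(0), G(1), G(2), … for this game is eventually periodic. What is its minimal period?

5

G(0) = 0
G(1) = mex{0} = 1
G(2) = mex{1} = 0
G(3) = mex{0} = 1
G(4) = mex{1,0} = 2
G(5) = mex{2,1} = 0
G(6) = mex{0,0,0} = 1
G(7) = mex{1,1,1} = 0
G(8) = mex{0,2,0} = 1
G(9) = mex{1,0,1,0} = 2
G(10) = mex{2,1,2,1} = 0
G(11) = mex{0,0,0,0} = 1
G(12) = mex{1,1,1,1} = 0
G(13) = mex{0,2,0,2} = 1
G(14) = mex{1,0,1,0} = 2
G(15) = mex{2,1,2,1} = 0
G(n+5) = G(n) holds for n = 0,…,8 (a full window of length max(S) = 9), so the sequence is purely periodic with period 5.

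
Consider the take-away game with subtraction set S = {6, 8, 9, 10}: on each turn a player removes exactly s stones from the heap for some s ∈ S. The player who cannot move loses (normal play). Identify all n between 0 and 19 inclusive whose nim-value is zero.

0, 1, 2, 3, 4, 5, 16, 17, 18, 19

n :  0  1  2  3  4  5  6  7  8  9 10 11 12 13 14 15 16 17 18 19
G :  0  0  0  0  0  0  1  1  1  1  1  1  2  2  2  2  0  0  0  0
P-positions are exactly the n with G(n) = 0.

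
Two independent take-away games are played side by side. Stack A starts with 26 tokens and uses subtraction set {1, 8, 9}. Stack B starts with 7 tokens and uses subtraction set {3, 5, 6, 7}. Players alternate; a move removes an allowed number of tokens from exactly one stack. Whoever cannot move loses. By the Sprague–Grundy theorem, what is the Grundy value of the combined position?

Stack A, S = {1, 8, 9}:
n :  0  1  2  3  4  5  6  7  8  9 10 11 12 13 14 15 16 17 18 19 20 21 22 23 24 25 26
G :  0  1  0  1  0  1  0  1  2  3  2  3  2  3  2  3  0  1  0  1  0  1  0  1  2  3  2
G_A(26) = 2.
Stack B, S = {3, 5, 6, 7}:
n : 0 1 2 3 4 5 6 7
G : 0 0 0 1 1 1 2 2
G_B(7) = 2.
Combined Grundy value = 2 ⊕ 2 = 0.

0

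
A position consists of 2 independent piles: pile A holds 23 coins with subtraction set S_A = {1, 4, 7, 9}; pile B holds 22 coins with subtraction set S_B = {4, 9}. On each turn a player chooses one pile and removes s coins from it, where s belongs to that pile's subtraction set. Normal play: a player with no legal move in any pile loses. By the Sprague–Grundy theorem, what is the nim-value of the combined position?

Pile A, S = {1, 4, 7, 9}:
n :  0  1  2  3  4  5  6  7  8  9 10 11 12 13 14 15 16 17 18 19 20 21 22 23
G :  0  1  0  1  2  0  1  2  0  1  0  1  2  0  1  2  0  1  0  1  2  0  1  2
G_A(23) = 2.
Pile B, S = {4, 9}:
n :  0  1  2  3  4  5  6  7  8  9 10 11 12 13 14 15 16 17 18 19 20 21 22
G :  0  0  0  0  1  1  1  1  0  2  2  2  1  0  0  0  0  1  1  1  1  0  2
G_B(22) = 2.
Combined Grundy value = 2 ⊕ 2 = 0.

0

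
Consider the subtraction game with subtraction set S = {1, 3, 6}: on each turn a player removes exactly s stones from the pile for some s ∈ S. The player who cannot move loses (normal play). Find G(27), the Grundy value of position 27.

0

n :  0  1  2  3  4  5  6  7  8  9 10 11 12 13 14 15 16 17 18 19 20 21 22 23 24 25 26 27
G :  0  1  0  1  0  1  2  3  2  0  1  0  1  0  1  2  3  2  0  1  0  1  0  1  2  3  2  0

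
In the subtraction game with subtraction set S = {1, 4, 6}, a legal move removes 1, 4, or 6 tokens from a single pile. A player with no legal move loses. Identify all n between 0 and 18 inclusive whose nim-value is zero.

n :  0  1  2  3  4  5  6  7  8  9 10 11 12 13 14 15 16 17 18
G :  0  1  0  1  2  0  1  0  1  2  0  1  0  1  2  0  1  0  1
P-positions are exactly the n with G(n) = 0.

0, 2, 5, 7, 10, 12, 15, 17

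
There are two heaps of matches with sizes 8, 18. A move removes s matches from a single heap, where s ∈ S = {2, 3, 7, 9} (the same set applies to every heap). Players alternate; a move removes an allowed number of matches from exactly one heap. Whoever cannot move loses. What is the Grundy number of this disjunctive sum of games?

0

All heaps use S = {2, 3, 7, 9}:
G(0) = 0
G(1) = mex{} = 0
G(2) = mex{0} = 1
G(3) = mex{0,0} = 1
G(4) = mex{1,0} = 2
G(5) = mex{1,1} = 0
G(6) = mex{2,1} = 0
G(7) = mex{0,2,0} = 1
G(8) = mex{0,0,0} = 1
G(9) = mex{1,0,1,0} = 2
G(10) = mex{1,1,1,0} = 2
G(11) = mex{2,1,2,1} = 0
G(12) = mex{2,2,0,1} = 3
G(13) = mex{0,2,0,2} = 1
G(14) = mex{3,0,1,0} = 2
G(15) = mex{1,3,1,0} = 2
G(16) = mex{2,1,2,1} = 0
G(17) = mex{2,2,2,1} = 0
G(18) = mex{0,2,0,2} = 1
Heap A: G(8) = 1.
Heap B: G(18) = 1.
Combined Grundy value = 1 ⊕ 1 = 0.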